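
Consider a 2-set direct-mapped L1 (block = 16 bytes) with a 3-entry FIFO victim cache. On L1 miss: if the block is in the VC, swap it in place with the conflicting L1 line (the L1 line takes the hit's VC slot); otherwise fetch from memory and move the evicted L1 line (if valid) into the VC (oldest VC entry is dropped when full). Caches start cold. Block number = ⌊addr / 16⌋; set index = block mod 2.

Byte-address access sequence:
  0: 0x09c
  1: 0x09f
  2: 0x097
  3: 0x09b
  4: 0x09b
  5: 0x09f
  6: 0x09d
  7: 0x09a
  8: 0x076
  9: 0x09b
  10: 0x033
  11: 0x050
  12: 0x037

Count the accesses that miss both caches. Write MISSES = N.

  [0] addr=0x9c blk=9 s=1: MISS | VC []
  [1] addr=0x9f blk=9 s=1: L1-HIT | VC []
  [2] addr=0x97 blk=9 s=1: L1-HIT | VC []
  [3] addr=0x9b blk=9 s=1: L1-HIT | VC []
  [4] addr=0x9b blk=9 s=1: L1-HIT | VC []
  [5] addr=0x9f blk=9 s=1: L1-HIT | VC []
  [6] addr=0x9d blk=9 s=1: L1-HIT | VC []
  [7] addr=0x9a blk=9 s=1: L1-HIT | VC []
  [8] addr=0x76 blk=7 s=1: MISS | VC [9]
  [9] addr=0x9b blk=9 s=1: VC-HIT | VC [7]
  [10] addr=0x33 blk=3 s=1: MISS | VC [7, 9]
  [11] addr=0x50 blk=5 s=1: MISS | VC [7, 9, 3]
  [12] addr=0x37 blk=3 s=1: VC-HIT | VC [7, 9, 5]

MISSES = 4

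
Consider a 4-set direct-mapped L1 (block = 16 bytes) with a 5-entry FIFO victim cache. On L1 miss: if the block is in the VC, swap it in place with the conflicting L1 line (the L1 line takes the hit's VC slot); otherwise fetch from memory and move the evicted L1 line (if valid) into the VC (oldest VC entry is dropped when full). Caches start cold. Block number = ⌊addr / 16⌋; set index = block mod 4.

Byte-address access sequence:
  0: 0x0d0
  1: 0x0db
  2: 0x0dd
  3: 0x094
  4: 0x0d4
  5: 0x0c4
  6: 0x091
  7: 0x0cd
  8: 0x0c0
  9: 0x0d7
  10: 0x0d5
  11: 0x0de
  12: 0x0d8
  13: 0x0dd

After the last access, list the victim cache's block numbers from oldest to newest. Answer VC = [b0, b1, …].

0: 0xd0 (blk 13, set 1) → MISS  vc=[]
1: 0xdb (blk 13, set 1) → L1-HIT  vc=[]
2: 0xdd (blk 13, set 1) → L1-HIT  vc=[]
3: 0x94 (blk 9, set 1) → MISS  vc=[13]
4: 0xd4 (blk 13, set 1) → VC-HIT  vc=[9]
5: 0xc4 (blk 12, set 0) → MISS  vc=[9]
6: 0x91 (blk 9, set 1) → VC-HIT  vc=[13]
7: 0xcd (blk 12, set 0) → L1-HIT  vc=[13]
8: 0xc0 (blk 12, set 0) → L1-HIT  vc=[13]
9: 0xd7 (blk 13, set 1) → VC-HIT  vc=[9]
10: 0xd5 (blk 13, set 1) → L1-HIT  vc=[9]
11: 0xde (blk 13, set 1) → L1-HIT  vc=[9]
12: 0xd8 (blk 13, set 1) → L1-HIT  vc=[9]
13: 0xdd (blk 13, set 1) → L1-HIT  vc=[9]

VC = [9]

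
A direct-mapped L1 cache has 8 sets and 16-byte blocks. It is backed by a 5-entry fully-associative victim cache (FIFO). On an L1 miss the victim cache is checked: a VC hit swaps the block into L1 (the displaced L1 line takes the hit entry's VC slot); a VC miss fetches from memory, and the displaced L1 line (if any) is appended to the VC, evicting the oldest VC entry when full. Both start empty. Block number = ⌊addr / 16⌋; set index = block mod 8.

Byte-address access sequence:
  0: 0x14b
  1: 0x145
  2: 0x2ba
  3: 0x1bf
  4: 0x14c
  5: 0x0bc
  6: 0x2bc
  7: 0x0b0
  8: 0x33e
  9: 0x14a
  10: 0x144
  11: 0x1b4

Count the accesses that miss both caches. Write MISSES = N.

#0 0x14b→b20/s4 MISS; vc=[]
#1 0x145→b20/s4 L1-HIT; vc=[]
#2 0x2ba→b43/s3 MISS; vc=[]
#3 0x1bf→b27/s3 MISS; vc=[43]
#4 0x14c→b20/s4 L1-HIT; vc=[43]
#5 0xbc→b11/s3 MISS; vc=[43,27]
#6 0x2bc→b43/s3 VC-HIT; vc=[11,27]
#7 0xb0→b11/s3 VC-HIT; vc=[43,27]
#8 0x33e→b51/s3 MISS; vc=[43,27,11]
#9 0x14a→b20/s4 L1-HIT; vc=[43,27,11]
#10 0x144→b20/s4 L1-HIT; vc=[43,27,11]
#11 0x1b4→b27/s3 VC-HIT; vc=[43,51,11]

MISSES = 5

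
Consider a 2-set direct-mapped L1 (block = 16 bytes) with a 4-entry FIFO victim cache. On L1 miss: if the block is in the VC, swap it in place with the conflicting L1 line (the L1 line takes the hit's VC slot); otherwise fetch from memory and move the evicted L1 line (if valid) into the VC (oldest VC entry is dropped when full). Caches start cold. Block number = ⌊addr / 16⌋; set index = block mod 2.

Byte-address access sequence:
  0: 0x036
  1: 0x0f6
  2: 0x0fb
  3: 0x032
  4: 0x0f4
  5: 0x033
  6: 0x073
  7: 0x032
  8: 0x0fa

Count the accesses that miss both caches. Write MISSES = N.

#0 0x36→b3/s1 MISS; vc=[]
#1 0xf6→b15/s1 MISS; vc=[3]
#2 0xfb→b15/s1 L1-HIT; vc=[3]
#3 0x32→b3/s1 VC-HIT; vc=[15]
#4 0xf4→b15/s1 VC-HIT; vc=[3]
#5 0x33→b3/s1 VC-HIT; vc=[15]
#6 0x73→b7/s1 MISS; vc=[15,3]
#7 0x32→b3/s1 VC-HIT; vc=[15,7]
#8 0xfa→b15/s1 VC-HIT; vc=[3,7]

MISSES = 3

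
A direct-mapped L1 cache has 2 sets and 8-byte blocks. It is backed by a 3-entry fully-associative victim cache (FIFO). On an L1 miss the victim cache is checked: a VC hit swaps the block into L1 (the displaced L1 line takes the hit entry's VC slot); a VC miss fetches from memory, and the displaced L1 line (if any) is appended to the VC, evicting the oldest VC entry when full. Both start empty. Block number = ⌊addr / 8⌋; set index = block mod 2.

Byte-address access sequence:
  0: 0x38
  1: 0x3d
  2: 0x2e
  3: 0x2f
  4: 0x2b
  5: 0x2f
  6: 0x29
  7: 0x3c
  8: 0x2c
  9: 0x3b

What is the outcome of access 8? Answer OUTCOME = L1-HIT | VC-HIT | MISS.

#0 0x38→b7/s1 MISS; vc=[]
#1 0x3d→b7/s1 L1-HIT; vc=[]
#2 0x2e→b5/s1 MISS; vc=[7]
#3 0x2f→b5/s1 L1-HIT; vc=[7]
#4 0x2b→b5/s1 L1-HIT; vc=[7]
#5 0x2f→b5/s1 L1-HIT; vc=[7]
#6 0x29→b5/s1 L1-HIT; vc=[7]
#7 0x3c→b7/s1 VC-HIT; vc=[5]
#8 0x2c→b5/s1 VC-HIT; vc=[7]
#9 0x3b→b7/s1 VC-HIT; vc=[5]

OUTCOME = VC-HIT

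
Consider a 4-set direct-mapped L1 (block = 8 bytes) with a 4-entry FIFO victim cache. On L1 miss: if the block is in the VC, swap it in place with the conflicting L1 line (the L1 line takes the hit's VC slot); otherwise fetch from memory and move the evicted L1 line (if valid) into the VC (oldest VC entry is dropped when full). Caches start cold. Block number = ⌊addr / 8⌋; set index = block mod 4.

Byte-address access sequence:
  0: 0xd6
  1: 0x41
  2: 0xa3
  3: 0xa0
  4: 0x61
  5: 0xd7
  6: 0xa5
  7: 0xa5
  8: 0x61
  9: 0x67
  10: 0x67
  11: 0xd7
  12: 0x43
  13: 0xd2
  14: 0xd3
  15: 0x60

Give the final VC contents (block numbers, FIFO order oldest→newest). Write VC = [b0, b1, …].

VC = [8, 20]

0: 0xd6 (blk 26, set 2) → MISS  vc=[]
1: 0x41 (blk 8, set 0) → MISS  vc=[]
2: 0xa3 (blk 20, set 0) → MISS  vc=[8]
3: 0xa0 (blk 20, set 0) → L1-HIT  vc=[8]
4: 0x61 (blk 12, set 0) → MISS  vc=[8, 20]
5: 0xd7 (blk 26, set 2) → L1-HIT  vc=[8, 20]
6: 0xa5 (blk 20, set 0) → VC-HIT  vc=[8, 12]
7: 0xa5 (blk 20, set 0) → L1-HIT  vc=[8, 12]
8: 0x61 (blk 12, set 0) → VC-HIT  vc=[8, 20]
9: 0x67 (blk 12, set 0) → L1-HIT  vc=[8, 20]
10: 0x67 (blk 12, set 0) → L1-HIT  vc=[8, 20]
11: 0xd7 (blk 26, set 2) → L1-HIT  vc=[8, 20]
12: 0x43 (blk 8, set 0) → VC-HIT  vc=[12, 20]
13: 0xd2 (blk 26, set 2) → L1-HIT  vc=[12, 20]
14: 0xd3 (blk 26, set 2) → L1-HIT  vc=[12, 20]
15: 0x60 (blk 12, set 0) → VC-HIT  vc=[8, 20]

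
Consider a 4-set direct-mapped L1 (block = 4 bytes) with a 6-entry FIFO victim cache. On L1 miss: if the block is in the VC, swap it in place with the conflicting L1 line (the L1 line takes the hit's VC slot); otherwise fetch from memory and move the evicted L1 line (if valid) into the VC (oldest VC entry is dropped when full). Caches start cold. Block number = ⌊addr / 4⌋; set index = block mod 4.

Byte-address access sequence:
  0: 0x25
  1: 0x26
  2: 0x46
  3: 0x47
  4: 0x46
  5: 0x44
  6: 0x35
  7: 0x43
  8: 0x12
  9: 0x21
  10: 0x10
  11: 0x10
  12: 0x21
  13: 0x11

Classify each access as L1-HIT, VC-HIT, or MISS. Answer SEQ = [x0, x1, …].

  [0] addr=0x25 blk=9 s=1: MISS | VC []
  [1] addr=0x26 blk=9 s=1: L1-HIT | VC []
  [2] addr=0x46 blk=17 s=1: MISS | VC [9]
  [3] addr=0x47 blk=17 s=1: L1-HIT | VC [9]
  [4] addr=0x46 blk=17 s=1: L1-HIT | VC [9]
  [5] addr=0x44 blk=17 s=1: L1-HIT | VC [9]
  [6] addr=0x35 blk=13 s=1: MISS | VC [9, 17]
  [7] addr=0x43 blk=16 s=0: MISS | VC [9, 17]
  [8] addr=0x12 blk=4 s=0: MISS | VC [9, 17, 16]
  [9] addr=0x21 blk=8 s=0: MISS | VC [9, 17, 16, 4]
  [10] addr=0x10 blk=4 s=0: VC-HIT | VC [9, 17, 16, 8]
  [11] addr=0x10 blk=4 s=0: L1-HIT | VC [9, 17, 16, 8]
  [12] addr=0x21 blk=8 s=0: VC-HIT | VC [9, 17, 16, 4]
  [13] addr=0x11 blk=4 s=0: VC-HIT | VC [9, 17, 16, 8]

SEQ = [MISS, L1-HIT, MISS, L1-HIT, L1-HIT, L1-HIT, MISS, MISS, MISS, MISS, VC-HIT, L1-HIT, VC-HIT, VC-HIT]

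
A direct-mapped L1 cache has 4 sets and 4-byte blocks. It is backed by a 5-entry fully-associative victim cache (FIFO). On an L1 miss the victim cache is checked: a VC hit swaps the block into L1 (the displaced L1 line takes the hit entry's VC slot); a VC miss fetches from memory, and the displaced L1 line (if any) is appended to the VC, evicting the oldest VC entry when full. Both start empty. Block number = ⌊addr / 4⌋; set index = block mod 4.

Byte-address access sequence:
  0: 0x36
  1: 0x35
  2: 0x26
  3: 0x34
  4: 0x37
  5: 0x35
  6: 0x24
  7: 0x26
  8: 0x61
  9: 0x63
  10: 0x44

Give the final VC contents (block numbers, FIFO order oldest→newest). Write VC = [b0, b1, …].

#0 0x36→b13/s1 MISS; vc=[]
#1 0x35→b13/s1 L1-HIT; vc=[]
#2 0x26→b9/s1 MISS; vc=[13]
#3 0x34→b13/s1 VC-HIT; vc=[9]
#4 0x37→b13/s1 L1-HIT; vc=[9]
#5 0x35→b13/s1 L1-HIT; vc=[9]
#6 0x24→b9/s1 VC-HIT; vc=[13]
#7 0x26→b9/s1 L1-HIT; vc=[13]
#8 0x61→b24/s0 MISS; vc=[13]
#9 0x63→b24/s0 L1-HIT; vc=[13]
#10 0x44→b17/s1 MISS; vc=[13,9]

VC = [13, 9]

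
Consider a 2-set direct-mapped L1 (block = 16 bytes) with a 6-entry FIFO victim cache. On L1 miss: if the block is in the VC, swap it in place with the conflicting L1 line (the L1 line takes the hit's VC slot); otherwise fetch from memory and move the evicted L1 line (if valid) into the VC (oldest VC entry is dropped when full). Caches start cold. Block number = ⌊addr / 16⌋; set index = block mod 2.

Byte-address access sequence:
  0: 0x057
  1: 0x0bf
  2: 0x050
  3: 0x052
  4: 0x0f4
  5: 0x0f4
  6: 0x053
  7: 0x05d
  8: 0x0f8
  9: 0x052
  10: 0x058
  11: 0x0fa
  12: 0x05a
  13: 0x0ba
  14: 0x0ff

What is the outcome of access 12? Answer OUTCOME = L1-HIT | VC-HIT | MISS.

0: 0x57 (blk 5, set 1) → MISS  vc=[]
1: 0xbf (blk 11, set 1) → MISS  vc=[5]
2: 0x50 (blk 5, set 1) → VC-HIT  vc=[11]
3: 0x52 (blk 5, set 1) → L1-HIT  vc=[11]
4: 0xf4 (blk 15, set 1) → MISS  vc=[11, 5]
5: 0xf4 (blk 15, set 1) → L1-HIT  vc=[11, 5]
6: 0x53 (blk 5, set 1) → VC-HIT  vc=[11, 15]
7: 0x5d (blk 5, set 1) → L1-HIT  vc=[11, 15]
8: 0xf8 (blk 15, set 1) → VC-HIT  vc=[11, 5]
9: 0x52 (blk 5, set 1) → VC-HIT  vc=[11, 15]
10: 0x58 (blk 5, set 1) → L1-HIT  vc=[11, 15]
11: 0xfa (blk 15, set 1) → VC-HIT  vc=[11, 5]
12: 0x5a (blk 5, set 1) → VC-HIT  vc=[11, 15]
13: 0xba (blk 11, set 1) → VC-HIT  vc=[5, 15]
14: 0xff (blk 15, set 1) → VC-HIT  vc=[5, 11]

OUTCOME = VC-HIT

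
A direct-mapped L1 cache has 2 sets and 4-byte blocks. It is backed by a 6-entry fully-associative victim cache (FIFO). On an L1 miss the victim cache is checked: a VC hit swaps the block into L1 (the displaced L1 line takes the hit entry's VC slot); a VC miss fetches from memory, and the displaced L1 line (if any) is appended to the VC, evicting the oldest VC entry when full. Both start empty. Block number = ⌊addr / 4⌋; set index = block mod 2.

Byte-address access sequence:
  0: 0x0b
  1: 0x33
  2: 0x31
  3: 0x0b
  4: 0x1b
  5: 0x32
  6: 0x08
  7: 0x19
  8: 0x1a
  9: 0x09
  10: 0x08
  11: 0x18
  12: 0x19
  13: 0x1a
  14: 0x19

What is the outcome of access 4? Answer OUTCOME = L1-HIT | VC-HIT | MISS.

OUTCOME = MISS

#0 0xb→b2/s0 MISS; vc=[]
#1 0x33→b12/s0 MISS; vc=[2]
#2 0x31→b12/s0 L1-HIT; vc=[2]
#3 0xb→b2/s0 VC-HIT; vc=[12]
#4 0x1b→b6/s0 MISS; vc=[12,2]
#5 0x32→b12/s0 VC-HIT; vc=[6,2]
#6 0x8→b2/s0 VC-HIT; vc=[6,12]
#7 0x19→b6/s0 VC-HIT; vc=[2,12]
#8 0x1a→b6/s0 L1-HIT; vc=[2,12]
#9 0x9→b2/s0 VC-HIT; vc=[6,12]
#10 0x8→b2/s0 L1-HIT; vc=[6,12]
#11 0x18→b6/s0 VC-HIT; vc=[2,12]
#12 0x19→b6/s0 L1-HIT; vc=[2,12]
#13 0x1a→b6/s0 L1-HIT; vc=[2,12]
#14 0x19→b6/s0 L1-HIT; vc=[2,12]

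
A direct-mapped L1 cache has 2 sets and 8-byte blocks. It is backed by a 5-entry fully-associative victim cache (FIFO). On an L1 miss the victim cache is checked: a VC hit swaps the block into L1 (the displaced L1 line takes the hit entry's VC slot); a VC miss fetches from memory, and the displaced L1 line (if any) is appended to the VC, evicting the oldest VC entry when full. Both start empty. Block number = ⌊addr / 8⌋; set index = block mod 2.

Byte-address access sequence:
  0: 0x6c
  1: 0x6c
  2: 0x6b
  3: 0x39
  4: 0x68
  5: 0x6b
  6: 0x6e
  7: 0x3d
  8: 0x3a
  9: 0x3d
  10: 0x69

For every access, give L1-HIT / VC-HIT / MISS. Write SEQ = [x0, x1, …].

0: 0x6c (blk 13, set 1) → MISS  vc=[]
1: 0x6c (blk 13, set 1) → L1-HIT  vc=[]
2: 0x6b (blk 13, set 1) → L1-HIT  vc=[]
3: 0x39 (blk 7, set 1) → MISS  vc=[13]
4: 0x68 (blk 13, set 1) → VC-HIT  vc=[7]
5: 0x6b (blk 13, set 1) → L1-HIT  vc=[7]
6: 0x6e (blk 13, set 1) → L1-HIT  vc=[7]
7: 0x3d (blk 7, set 1) → VC-HIT  vc=[13]
8: 0x3a (blk 7, set 1) → L1-HIT  vc=[13]
9: 0x3d (blk 7, set 1) → L1-HIT  vc=[13]
10: 0x69 (blk 13, set 1) → VC-HIT  vc=[7]

SEQ = [MISS, L1-HIT, L1-HIT, MISS, VC-HIT, L1-HIT, L1-HIT, VC-HIT, L1-HIT, L1-HIT, VC-HIT]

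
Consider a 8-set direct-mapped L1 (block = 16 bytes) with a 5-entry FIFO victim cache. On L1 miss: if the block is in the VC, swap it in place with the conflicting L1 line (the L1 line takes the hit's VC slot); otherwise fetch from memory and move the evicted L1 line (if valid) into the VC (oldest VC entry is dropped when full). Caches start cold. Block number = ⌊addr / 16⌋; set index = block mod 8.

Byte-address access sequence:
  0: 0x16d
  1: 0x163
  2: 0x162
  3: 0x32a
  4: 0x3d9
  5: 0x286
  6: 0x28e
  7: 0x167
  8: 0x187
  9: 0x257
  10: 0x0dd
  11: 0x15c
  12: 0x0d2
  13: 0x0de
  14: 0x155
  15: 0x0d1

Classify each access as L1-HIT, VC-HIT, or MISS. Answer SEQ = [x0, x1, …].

SEQ = [MISS, L1-HIT, L1-HIT, MISS, MISS, MISS, L1-HIT, L1-HIT, MISS, MISS, MISS, MISS, VC-HIT, L1-HIT, VC-HIT, VC-HIT]

0: 0x16d (blk 22, set 6) → MISS  vc=[]
1: 0x163 (blk 22, set 6) → L1-HIT  vc=[]
2: 0x162 (blk 22, set 6) → L1-HIT  vc=[]
3: 0x32a (blk 50, set 2) → MISS  vc=[]
4: 0x3d9 (blk 61, set 5) → MISS  vc=[]
5: 0x286 (blk 40, set 0) → MISS  vc=[]
6: 0x28e (blk 40, set 0) → L1-HIT  vc=[]
7: 0x167 (blk 22, set 6) → L1-HIT  vc=[]
8: 0x187 (blk 24, set 0) → MISS  vc=[40]
9: 0x257 (blk 37, set 5) → MISS  vc=[40, 61]
10: 0xdd (blk 13, set 5) → MISS  vc=[40, 61, 37]
11: 0x15c (blk 21, set 5) → MISS  vc=[40, 61, 37, 13]
12: 0xd2 (blk 13, set 5) → VC-HIT  vc=[40, 61, 37, 21]
13: 0xde (blk 13, set 5) → L1-HIT  vc=[40, 61, 37, 21]
14: 0x155 (blk 21, set 5) → VC-HIT  vc=[40, 61, 37, 13]
15: 0xd1 (blk 13, set 5) → VC-HIT  vc=[40, 61, 37, 21]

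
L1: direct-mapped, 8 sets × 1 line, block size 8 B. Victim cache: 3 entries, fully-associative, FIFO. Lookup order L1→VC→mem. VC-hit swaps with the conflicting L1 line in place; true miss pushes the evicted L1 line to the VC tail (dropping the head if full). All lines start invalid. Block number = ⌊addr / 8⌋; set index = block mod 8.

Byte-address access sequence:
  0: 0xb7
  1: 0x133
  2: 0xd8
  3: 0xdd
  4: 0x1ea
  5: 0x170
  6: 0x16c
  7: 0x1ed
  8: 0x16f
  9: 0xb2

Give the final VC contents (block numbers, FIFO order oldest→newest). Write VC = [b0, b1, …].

  [0] addr=0xb7 blk=22 s=6: MISS | VC []
  [1] addr=0x133 blk=38 s=6: MISS | VC [22]
  [2] addr=0xd8 blk=27 s=3: MISS | VC [22]
  [3] addr=0xdd blk=27 s=3: L1-HIT | VC [22]
  [4] addr=0x1ea blk=61 s=5: MISS | VC [22]
  [5] addr=0x170 blk=46 s=6: MISS | VC [22, 38]
  [6] addr=0x16c blk=45 s=5: MISS | VC [22, 38, 61]
  [7] addr=0x1ed blk=61 s=5: VC-HIT | VC [22, 38, 45]
  [8] addr=0x16f blk=45 s=5: VC-HIT | VC [22, 38, 61]
  [9] addr=0xb2 blk=22 s=6: VC-HIT | VC [46, 38, 61]

VC = [46, 38, 61]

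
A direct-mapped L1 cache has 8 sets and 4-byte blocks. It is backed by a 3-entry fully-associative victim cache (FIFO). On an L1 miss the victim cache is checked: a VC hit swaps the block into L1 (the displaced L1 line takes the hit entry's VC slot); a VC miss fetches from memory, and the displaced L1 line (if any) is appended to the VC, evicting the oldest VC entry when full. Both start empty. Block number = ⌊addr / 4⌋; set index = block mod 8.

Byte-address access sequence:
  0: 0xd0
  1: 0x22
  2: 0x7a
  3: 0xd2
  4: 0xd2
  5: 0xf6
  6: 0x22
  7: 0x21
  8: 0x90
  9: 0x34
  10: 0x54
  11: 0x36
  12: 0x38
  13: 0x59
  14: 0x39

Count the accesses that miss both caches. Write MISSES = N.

MISSES = 9

#0 0xd0→b52/s4 MISS; vc=[]
#1 0x22→b8/s0 MISS; vc=[]
#2 0x7a→b30/s6 MISS; vc=[]
#3 0xd2→b52/s4 L1-HIT; vc=[]
#4 0xd2→b52/s4 L1-HIT; vc=[]
#5 0xf6→b61/s5 MISS; vc=[]
#6 0x22→b8/s0 L1-HIT; vc=[]
#7 0x21→b8/s0 L1-HIT; vc=[]
#8 0x90→b36/s4 MISS; vc=[52]
#9 0x34→b13/s5 MISS; vc=[52,61]
#10 0x54→b21/s5 MISS; vc=[52,61,13]
#11 0x36→b13/s5 VC-HIT; vc=[52,61,21]
#12 0x38→b14/s6 MISS; vc=[61,21,30]
#13 0x59→b22/s6 MISS; vc=[21,30,14]
#14 0x39→b14/s6 VC-HIT; vc=[21,30,22]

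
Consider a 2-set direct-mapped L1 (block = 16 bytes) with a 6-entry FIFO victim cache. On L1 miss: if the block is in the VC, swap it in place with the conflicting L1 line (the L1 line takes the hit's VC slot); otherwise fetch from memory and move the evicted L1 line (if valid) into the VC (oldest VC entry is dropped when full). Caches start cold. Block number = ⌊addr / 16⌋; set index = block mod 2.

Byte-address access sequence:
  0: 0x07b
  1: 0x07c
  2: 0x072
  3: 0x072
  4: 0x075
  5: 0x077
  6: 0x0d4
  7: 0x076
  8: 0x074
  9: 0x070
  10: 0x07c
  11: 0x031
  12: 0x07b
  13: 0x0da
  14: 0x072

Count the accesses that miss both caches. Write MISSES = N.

  [0] addr=0x7b blk=7 s=1: MISS | VC []
  [1] addr=0x7c blk=7 s=1: L1-HIT | VC []
  [2] addr=0x72 blk=7 s=1: L1-HIT | VC []
  [3] addr=0x72 blk=7 s=1: L1-HIT | VC []
  [4] addr=0x75 blk=7 s=1: L1-HIT | VC []
  [5] addr=0x77 blk=7 s=1: L1-HIT | VC []
  [6] addr=0xd4 blk=13 s=1: MISS | VC [7]
  [7] addr=0x76 blk=7 s=1: VC-HIT | VC [13]
  [8] addr=0x74 blk=7 s=1: L1-HIT | VC [13]
  [9] addr=0x70 blk=7 s=1: L1-HIT | VC [13]
  [10] addr=0x7c blk=7 s=1: L1-HIT | VC [13]
  [11] addr=0x31 blk=3 s=1: MISS | VC [13, 7]
  [12] addr=0x7b blk=7 s=1: VC-HIT | VC [13, 3]
  [13] addr=0xda blk=13 s=1: VC-HIT | VC [7, 3]
  [14] addr=0x72 blk=7 s=1: VC-HIT | VC [13, 3]

MISSES = 3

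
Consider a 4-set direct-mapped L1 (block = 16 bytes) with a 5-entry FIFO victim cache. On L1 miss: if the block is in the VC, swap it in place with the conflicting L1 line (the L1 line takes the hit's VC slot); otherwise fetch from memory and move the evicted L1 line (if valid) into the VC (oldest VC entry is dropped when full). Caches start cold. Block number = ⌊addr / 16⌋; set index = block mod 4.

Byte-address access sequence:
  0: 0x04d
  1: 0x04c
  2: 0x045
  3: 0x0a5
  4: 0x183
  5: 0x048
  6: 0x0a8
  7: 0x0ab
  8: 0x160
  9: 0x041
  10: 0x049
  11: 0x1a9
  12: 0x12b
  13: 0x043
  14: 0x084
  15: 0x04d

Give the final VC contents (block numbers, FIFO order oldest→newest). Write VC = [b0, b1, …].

  [0] addr=0x4d blk=4 s=0: MISS | VC []
  [1] addr=0x4c blk=4 s=0: L1-HIT | VC []
  [2] addr=0x45 blk=4 s=0: L1-HIT | VC []
  [3] addr=0xa5 blk=10 s=2: MISS | VC []
  [4] addr=0x183 blk=24 s=0: MISS | VC [4]
  [5] addr=0x48 blk=4 s=0: VC-HIT | VC [24]
  [6] addr=0xa8 blk=10 s=2: L1-HIT | VC [24]
  [7] addr=0xab blk=10 s=2: L1-HIT | VC [24]
  [8] addr=0x160 blk=22 s=2: MISS | VC [24, 10]
  [9] addr=0x41 blk=4 s=0: L1-HIT | VC [24, 10]
  [10] addr=0x49 blk=4 s=0: L1-HIT | VC [24, 10]
  [11] addr=0x1a9 blk=26 s=2: MISS | VC [24, 10, 22]
  [12] addr=0x12b blk=18 s=2: MISS | VC [24, 10, 22, 26]
  [13] addr=0x43 blk=4 s=0: L1-HIT | VC [24, 10, 22, 26]
  [14] addr=0x84 blk=8 s=0: MISS | VC [24, 10, 22, 26, 4]
  [15] addr=0x4d blk=4 s=0: VC-HIT | VC [24, 10, 22, 26, 8]

VC = [24, 10, 22, 26, 8]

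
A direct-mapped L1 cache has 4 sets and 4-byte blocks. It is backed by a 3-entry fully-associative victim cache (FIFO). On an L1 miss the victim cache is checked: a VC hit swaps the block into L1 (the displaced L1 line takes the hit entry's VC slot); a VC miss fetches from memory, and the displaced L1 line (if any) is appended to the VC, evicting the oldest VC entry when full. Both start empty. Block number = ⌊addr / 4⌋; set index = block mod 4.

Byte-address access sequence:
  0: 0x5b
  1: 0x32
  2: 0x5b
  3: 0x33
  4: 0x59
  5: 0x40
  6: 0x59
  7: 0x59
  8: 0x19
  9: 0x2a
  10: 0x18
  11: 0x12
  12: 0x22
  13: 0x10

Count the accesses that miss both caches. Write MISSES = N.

MISSES = 7

  [0] addr=0x5b blk=22 s=2: MISS | VC []
  [1] addr=0x32 blk=12 s=0: MISS | VC []
  [2] addr=0x5b blk=22 s=2: L1-HIT | VC []
  [3] addr=0x33 blk=12 s=0: L1-HIT | VC []
  [4] addr=0x59 blk=22 s=2: L1-HIT | VC []
  [5] addr=0x40 blk=16 s=0: MISS | VC [12]
  [6] addr=0x59 blk=22 s=2: L1-HIT | VC [12]
  [7] addr=0x59 blk=22 s=2: L1-HIT | VC [12]
  [8] addr=0x19 blk=6 s=2: MISS | VC [12, 22]
  [9] addr=0x2a blk=10 s=2: MISS | VC [12, 22, 6]
  [10] addr=0x18 blk=6 s=2: VC-HIT | VC [12, 22, 10]
  [11] addr=0x12 blk=4 s=0: MISS | VC [22, 10, 16]
  [12] addr=0x22 blk=8 s=0: MISS | VC [10, 16, 4]
  [13] addr=0x10 blk=4 s=0: VC-HIT | VC [10, 16, 8]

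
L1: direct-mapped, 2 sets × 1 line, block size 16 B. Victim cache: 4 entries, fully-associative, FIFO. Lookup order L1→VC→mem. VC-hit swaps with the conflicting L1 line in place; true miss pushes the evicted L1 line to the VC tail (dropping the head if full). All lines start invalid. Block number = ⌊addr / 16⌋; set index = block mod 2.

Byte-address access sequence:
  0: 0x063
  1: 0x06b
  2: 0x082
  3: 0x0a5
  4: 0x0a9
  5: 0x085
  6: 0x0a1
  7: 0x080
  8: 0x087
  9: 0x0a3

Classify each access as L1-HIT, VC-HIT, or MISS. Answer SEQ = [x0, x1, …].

SEQ = [MISS, L1-HIT, MISS, MISS, L1-HIT, VC-HIT, VC-HIT, VC-HIT, L1-HIT, VC-HIT]

#0 0x63→b6/s0 MISS; vc=[]
#1 0x6b→b6/s0 L1-HIT; vc=[]
#2 0x82→b8/s0 MISS; vc=[6]
#3 0xa5→b10/s0 MISS; vc=[6,8]
#4 0xa9→b10/s0 L1-HIT; vc=[6,8]
#5 0x85→b8/s0 VC-HIT; vc=[6,10]
#6 0xa1→b10/s0 VC-HIT; vc=[6,8]
#7 0x80→b8/s0 VC-HIT; vc=[6,10]
#8 0x87→b8/s0 L1-HIT; vc=[6,10]
#9 0xa3→b10/s0 VC-HIT; vc=[6,8]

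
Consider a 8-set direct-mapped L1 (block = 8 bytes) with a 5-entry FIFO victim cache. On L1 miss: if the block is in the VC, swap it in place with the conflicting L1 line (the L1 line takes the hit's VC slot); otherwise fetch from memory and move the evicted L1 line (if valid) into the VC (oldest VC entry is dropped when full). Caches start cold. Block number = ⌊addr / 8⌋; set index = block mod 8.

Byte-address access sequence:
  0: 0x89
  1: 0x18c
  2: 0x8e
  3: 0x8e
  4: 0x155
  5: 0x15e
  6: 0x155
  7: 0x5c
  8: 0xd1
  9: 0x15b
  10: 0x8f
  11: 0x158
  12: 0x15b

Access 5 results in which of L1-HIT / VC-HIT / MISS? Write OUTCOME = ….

OUTCOME = MISS

  [0] addr=0x89 blk=17 s=1: MISS | VC []
  [1] addr=0x18c blk=49 s=1: MISS | VC [17]
  [2] addr=0x8e blk=17 s=1: VC-HIT | VC [49]
  [3] addr=0x8e blk=17 s=1: L1-HIT | VC [49]
  [4] addr=0x155 blk=42 s=2: MISS | VC [49]
  [5] addr=0x15e blk=43 s=3: MISS | VC [49]
  [6] addr=0x155 blk=42 s=2: L1-HIT | VC [49]
  [7] addr=0x5c blk=11 s=3: MISS | VC [49, 43]
  [8] addr=0xd1 blk=26 s=2: MISS | VC [49, 43, 42]
  [9] addr=0x15b blk=43 s=3: VC-HIT | VC [49, 11, 42]
  [10] addr=0x8f blk=17 s=1: L1-HIT | VC [49, 11, 42]
  [11] addr=0x158 blk=43 s=3: L1-HIT | VC [49, 11, 42]
  [12] addr=0x15b blk=43 s=3: L1-HIT | VC [49, 11, 42]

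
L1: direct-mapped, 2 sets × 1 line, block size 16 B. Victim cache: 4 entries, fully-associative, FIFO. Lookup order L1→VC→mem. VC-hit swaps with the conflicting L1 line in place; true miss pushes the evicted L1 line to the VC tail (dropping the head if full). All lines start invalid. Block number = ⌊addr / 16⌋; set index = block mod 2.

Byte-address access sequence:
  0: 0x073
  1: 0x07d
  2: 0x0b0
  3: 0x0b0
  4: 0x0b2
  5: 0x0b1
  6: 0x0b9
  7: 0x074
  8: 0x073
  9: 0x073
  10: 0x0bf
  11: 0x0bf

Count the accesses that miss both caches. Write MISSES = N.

MISSES = 2

#0 0x73→b7/s1 MISS; vc=[]
#1 0x7d→b7/s1 L1-HIT; vc=[]
#2 0xb0→b11/s1 MISS; vc=[7]
#3 0xb0→b11/s1 L1-HIT; vc=[7]
#4 0xb2→b11/s1 L1-HIT; vc=[7]
#5 0xb1→b11/s1 L1-HIT; vc=[7]
#6 0xb9→b11/s1 L1-HIT; vc=[7]
#7 0x74→b7/s1 VC-HIT; vc=[11]
#8 0x73→b7/s1 L1-HIT; vc=[11]
#9 0x73→b7/s1 L1-HIT; vc=[11]
#10 0xbf→b11/s1 VC-HIT; vc=[7]
#11 0xbf→b11/s1 L1-HIT; vc=[7]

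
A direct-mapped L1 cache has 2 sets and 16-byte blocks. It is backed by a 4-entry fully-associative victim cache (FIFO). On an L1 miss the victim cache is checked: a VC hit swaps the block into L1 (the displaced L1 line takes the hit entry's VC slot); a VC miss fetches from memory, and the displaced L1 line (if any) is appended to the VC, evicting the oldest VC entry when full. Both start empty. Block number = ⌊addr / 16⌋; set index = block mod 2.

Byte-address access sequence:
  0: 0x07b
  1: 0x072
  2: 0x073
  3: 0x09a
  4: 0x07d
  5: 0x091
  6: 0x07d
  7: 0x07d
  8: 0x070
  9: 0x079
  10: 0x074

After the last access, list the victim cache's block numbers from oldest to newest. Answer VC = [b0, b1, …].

VC = [9]

0: 0x7b (blk 7, set 1) → MISS  vc=[]
1: 0x72 (blk 7, set 1) → L1-HIT  vc=[]
2: 0x73 (blk 7, set 1) → L1-HIT  vc=[]
3: 0x9a (blk 9, set 1) → MISS  vc=[7]
4: 0x7d (blk 7, set 1) → VC-HIT  vc=[9]
5: 0x91 (blk 9, set 1) → VC-HIT  vc=[7]
6: 0x7d (blk 7, set 1) → VC-HIT  vc=[9]
7: 0x7d (blk 7, set 1) → L1-HIT  vc=[9]
8: 0x70 (blk 7, set 1) → L1-HIT  vc=[9]
9: 0x79 (blk 7, set 1) → L1-HIT  vc=[9]
10: 0x74 (blk 7, set 1) → L1-HIT  vc=[9]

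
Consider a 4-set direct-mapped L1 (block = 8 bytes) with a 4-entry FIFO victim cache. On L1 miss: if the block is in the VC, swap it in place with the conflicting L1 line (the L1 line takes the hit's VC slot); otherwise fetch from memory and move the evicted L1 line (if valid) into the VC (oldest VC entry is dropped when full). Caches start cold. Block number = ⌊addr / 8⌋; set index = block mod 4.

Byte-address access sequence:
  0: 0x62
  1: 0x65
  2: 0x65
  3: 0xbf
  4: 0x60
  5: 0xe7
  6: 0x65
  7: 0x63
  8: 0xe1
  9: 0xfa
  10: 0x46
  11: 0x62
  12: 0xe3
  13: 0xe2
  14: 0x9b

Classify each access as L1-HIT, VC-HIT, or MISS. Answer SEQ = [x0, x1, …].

SEQ = [MISS, L1-HIT, L1-HIT, MISS, L1-HIT, MISS, VC-HIT, L1-HIT, VC-HIT, MISS, MISS, VC-HIT, VC-HIT, L1-HIT, MISS]

0: 0x62 (blk 12, set 0) → MISS  vc=[]
1: 0x65 (blk 12, set 0) → L1-HIT  vc=[]
2: 0x65 (blk 12, set 0) → L1-HIT  vc=[]
3: 0xbf (blk 23, set 3) → MISS  vc=[]
4: 0x60 (blk 12, set 0) → L1-HIT  vc=[]
5: 0xe7 (blk 28, set 0) → MISS  vc=[12]
6: 0x65 (blk 12, set 0) → VC-HIT  vc=[28]
7: 0x63 (blk 12, set 0) → L1-HIT  vc=[28]
8: 0xe1 (blk 28, set 0) → VC-HIT  vc=[12]
9: 0xfa (blk 31, set 3) → MISS  vc=[12, 23]
10: 0x46 (blk 8, set 0) → MISS  vc=[12, 23, 28]
11: 0x62 (blk 12, set 0) → VC-HIT  vc=[8, 23, 28]
12: 0xe3 (blk 28, set 0) → VC-HIT  vc=[8, 23, 12]
13: 0xe2 (blk 28, set 0) → L1-HIT  vc=[8, 23, 12]
14: 0x9b (blk 19, set 3) → MISS  vc=[8, 23, 12, 31]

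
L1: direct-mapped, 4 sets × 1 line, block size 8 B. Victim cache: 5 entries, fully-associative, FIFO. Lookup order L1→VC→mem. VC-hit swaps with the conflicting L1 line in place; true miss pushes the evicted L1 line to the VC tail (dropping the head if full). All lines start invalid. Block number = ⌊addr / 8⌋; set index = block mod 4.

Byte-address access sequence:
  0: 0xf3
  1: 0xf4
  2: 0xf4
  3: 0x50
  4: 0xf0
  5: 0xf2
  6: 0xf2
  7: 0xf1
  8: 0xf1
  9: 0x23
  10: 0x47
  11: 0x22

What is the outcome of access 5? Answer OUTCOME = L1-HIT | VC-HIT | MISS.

OUTCOME = L1-HIT

0: 0xf3 (blk 30, set 2) → MISS  vc=[]
1: 0xf4 (blk 30, set 2) → L1-HIT  vc=[]
2: 0xf4 (blk 30, set 2) → L1-HIT  vc=[]
3: 0x50 (blk 10, set 2) → MISS  vc=[30]
4: 0xf0 (blk 30, set 2) → VC-HIT  vc=[10]
5: 0xf2 (blk 30, set 2) → L1-HIT  vc=[10]
6: 0xf2 (blk 30, set 2) → L1-HIT  vc=[10]
7: 0xf1 (blk 30, set 2) → L1-HIT  vc=[10]
8: 0xf1 (blk 30, set 2) → L1-HIT  vc=[10]
9: 0x23 (blk 4, set 0) → MISS  vc=[10]
10: 0x47 (blk 8, set 0) → MISS  vc=[10, 4]
11: 0x22 (blk 4, set 0) → VC-HIT  vc=[10, 8]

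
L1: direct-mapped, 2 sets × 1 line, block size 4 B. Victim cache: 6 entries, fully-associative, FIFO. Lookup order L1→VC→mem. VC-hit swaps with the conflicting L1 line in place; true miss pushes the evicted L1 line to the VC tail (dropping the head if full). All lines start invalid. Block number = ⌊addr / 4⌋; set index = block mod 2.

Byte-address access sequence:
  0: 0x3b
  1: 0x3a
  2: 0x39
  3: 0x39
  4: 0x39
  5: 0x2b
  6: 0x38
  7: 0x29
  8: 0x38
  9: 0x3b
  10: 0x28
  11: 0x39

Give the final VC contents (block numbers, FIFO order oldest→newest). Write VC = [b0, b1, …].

  [0] addr=0x3b blk=14 s=0: MISS | VC []
  [1] addr=0x3a blk=14 s=0: L1-HIT | VC []
  [2] addr=0x39 blk=14 s=0: L1-HIT | VC []
  [3] addr=0x39 blk=14 s=0: L1-HIT | VC []
  [4] addr=0x39 blk=14 s=0: L1-HIT | VC []
  [5] addr=0x2b blk=10 s=0: MISS | VC [14]
  [6] addr=0x38 blk=14 s=0: VC-HIT | VC [10]
  [7] addr=0x29 blk=10 s=0: VC-HIT | VC [14]
  [8] addr=0x38 blk=14 s=0: VC-HIT | VC [10]
  [9] addr=0x3b blk=14 s=0: L1-HIT | VC [10]
  [10] addr=0x28 blk=10 s=0: VC-HIT | VC [14]
  [11] addr=0x39 blk=14 s=0: VC-HIT | VC [10]

VC = [10]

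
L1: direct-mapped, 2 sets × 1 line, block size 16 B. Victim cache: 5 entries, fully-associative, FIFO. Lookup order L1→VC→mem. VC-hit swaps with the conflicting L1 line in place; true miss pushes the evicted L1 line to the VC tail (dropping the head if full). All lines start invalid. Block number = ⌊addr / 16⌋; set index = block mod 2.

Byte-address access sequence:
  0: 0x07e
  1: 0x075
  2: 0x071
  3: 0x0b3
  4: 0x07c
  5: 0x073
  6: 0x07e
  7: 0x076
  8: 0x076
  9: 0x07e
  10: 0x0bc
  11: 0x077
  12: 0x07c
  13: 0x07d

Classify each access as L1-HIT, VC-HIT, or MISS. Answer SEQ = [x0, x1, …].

SEQ = [MISS, L1-HIT, L1-HIT, MISS, VC-HIT, L1-HIT, L1-HIT, L1-HIT, L1-HIT, L1-HIT, VC-HIT, VC-HIT, L1-HIT, L1-HIT]

0: 0x7e (blk 7, set 1) → MISS  vc=[]
1: 0x75 (blk 7, set 1) → L1-HIT  vc=[]
2: 0x71 (blk 7, set 1) → L1-HIT  vc=[]
3: 0xb3 (blk 11, set 1) → MISS  vc=[7]
4: 0x7c (blk 7, set 1) → VC-HIT  vc=[11]
5: 0x73 (blk 7, set 1) → L1-HIT  vc=[11]
6: 0x7e (blk 7, set 1) → L1-HIT  vc=[11]
7: 0x76 (blk 7, set 1) → L1-HIT  vc=[11]
8: 0x76 (blk 7, set 1) → L1-HIT  vc=[11]
9: 0x7e (blk 7, set 1) → L1-HIT  vc=[11]
10: 0xbc (blk 11, set 1) → VC-HIT  vc=[7]
11: 0x77 (blk 7, set 1) → VC-HIT  vc=[11]
12: 0x7c (blk 7, set 1) → L1-HIT  vc=[11]
13: 0x7d (blk 7, set 1) → L1-HIT  vc=[11]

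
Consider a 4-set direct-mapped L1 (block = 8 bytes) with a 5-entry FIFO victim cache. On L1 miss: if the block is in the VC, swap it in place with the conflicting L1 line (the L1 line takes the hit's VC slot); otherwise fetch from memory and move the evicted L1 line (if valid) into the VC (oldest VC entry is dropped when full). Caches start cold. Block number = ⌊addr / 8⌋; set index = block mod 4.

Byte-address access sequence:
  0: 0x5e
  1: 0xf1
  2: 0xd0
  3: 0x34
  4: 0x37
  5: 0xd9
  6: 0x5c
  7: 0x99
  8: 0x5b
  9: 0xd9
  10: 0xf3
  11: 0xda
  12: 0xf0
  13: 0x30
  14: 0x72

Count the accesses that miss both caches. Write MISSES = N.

MISSES = 7

#0 0x5e→b11/s3 MISS; vc=[]
#1 0xf1→b30/s2 MISS; vc=[]
#2 0xd0→b26/s2 MISS; vc=[30]
#3 0x34→b6/s2 MISS; vc=[30,26]
#4 0x37→b6/s2 L1-HIT; vc=[30,26]
#5 0xd9→b27/s3 MISS; vc=[30,26,11]
#6 0x5c→b11/s3 VC-HIT; vc=[30,26,27]
#7 0x99→b19/s3 MISS; vc=[30,26,27,11]
#8 0x5b→b11/s3 VC-HIT; vc=[30,26,27,19]
#9 0xd9→b27/s3 VC-HIT; vc=[30,26,11,19]
#10 0xf3→b30/s2 VC-HIT; vc=[6,26,11,19]
#11 0xda→b27/s3 L1-HIT; vc=[6,26,11,19]
#12 0xf0→b30/s2 L1-HIT; vc=[6,26,11,19]
#13 0x30→b6/s2 VC-HIT; vc=[30,26,11,19]
#14 0x72→b14/s2 MISS; vc=[30,26,11,19,6]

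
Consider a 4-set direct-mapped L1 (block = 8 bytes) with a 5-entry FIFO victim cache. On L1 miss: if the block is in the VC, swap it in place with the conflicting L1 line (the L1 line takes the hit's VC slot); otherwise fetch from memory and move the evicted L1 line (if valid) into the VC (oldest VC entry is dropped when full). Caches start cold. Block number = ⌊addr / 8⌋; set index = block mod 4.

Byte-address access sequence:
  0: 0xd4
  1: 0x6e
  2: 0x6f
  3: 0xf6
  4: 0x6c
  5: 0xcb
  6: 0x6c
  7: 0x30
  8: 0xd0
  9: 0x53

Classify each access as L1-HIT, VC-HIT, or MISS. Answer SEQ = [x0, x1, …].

SEQ = [MISS, MISS, L1-HIT, MISS, L1-HIT, MISS, VC-HIT, MISS, VC-HIT, MISS]

0: 0xd4 (blk 26, set 2) → MISS  vc=[]
1: 0x6e (blk 13, set 1) → MISS  vc=[]
2: 0x6f (blk 13, set 1) → L1-HIT  vc=[]
3: 0xf6 (blk 30, set 2) → MISS  vc=[26]
4: 0x6c (blk 13, set 1) → L1-HIT  vc=[26]
5: 0xcb (blk 25, set 1) → MISS  vc=[26, 13]
6: 0x6c (blk 13, set 1) → VC-HIT  vc=[26, 25]
7: 0x30 (blk 6, set 2) → MISS  vc=[26, 25, 30]
8: 0xd0 (blk 26, set 2) → VC-HIT  vc=[6, 25, 30]
9: 0x53 (blk 10, set 2) → MISS  vc=[6, 25, 30, 26]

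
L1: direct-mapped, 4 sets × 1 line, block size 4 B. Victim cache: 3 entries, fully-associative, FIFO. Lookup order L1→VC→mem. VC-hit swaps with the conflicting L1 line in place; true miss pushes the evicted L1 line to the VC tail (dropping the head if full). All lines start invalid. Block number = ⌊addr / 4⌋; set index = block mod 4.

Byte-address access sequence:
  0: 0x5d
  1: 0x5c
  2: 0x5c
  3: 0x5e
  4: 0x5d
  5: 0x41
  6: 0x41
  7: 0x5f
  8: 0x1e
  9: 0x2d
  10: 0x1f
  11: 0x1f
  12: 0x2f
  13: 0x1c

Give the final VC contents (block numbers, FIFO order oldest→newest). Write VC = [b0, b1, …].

VC = [23, 11]

#0 0x5d→b23/s3 MISS; vc=[]
#1 0x5c→b23/s3 L1-HIT; vc=[]
#2 0x5c→b23/s3 L1-HIT; vc=[]
#3 0x5e→b23/s3 L1-HIT; vc=[]
#4 0x5d→b23/s3 L1-HIT; vc=[]
#5 0x41→b16/s0 MISS; vc=[]
#6 0x41→b16/s0 L1-HIT; vc=[]
#7 0x5f→b23/s3 L1-HIT; vc=[]
#8 0x1e→b7/s3 MISS; vc=[23]
#9 0x2d→b11/s3 MISS; vc=[23,7]
#10 0x1f→b7/s3 VC-HIT; vc=[23,11]
#11 0x1f→b7/s3 L1-HIT; vc=[23,11]
#12 0x2f→b11/s3 VC-HIT; vc=[23,7]
#13 0x1c→b7/s3 VC-HIT; vc=[23,11]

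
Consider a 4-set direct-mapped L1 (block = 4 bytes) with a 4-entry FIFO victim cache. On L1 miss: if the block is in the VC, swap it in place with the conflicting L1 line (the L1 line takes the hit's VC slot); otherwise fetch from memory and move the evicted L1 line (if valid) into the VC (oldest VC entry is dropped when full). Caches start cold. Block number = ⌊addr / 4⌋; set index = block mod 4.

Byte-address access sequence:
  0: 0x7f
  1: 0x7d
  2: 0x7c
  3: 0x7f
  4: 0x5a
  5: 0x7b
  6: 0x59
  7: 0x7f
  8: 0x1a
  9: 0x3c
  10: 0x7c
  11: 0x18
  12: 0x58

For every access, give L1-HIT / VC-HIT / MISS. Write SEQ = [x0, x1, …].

SEQ = [MISS, L1-HIT, L1-HIT, L1-HIT, MISS, MISS, VC-HIT, L1-HIT, MISS, MISS, VC-HIT, L1-HIT, VC-HIT]

0: 0x7f (blk 31, set 3) → MISS  vc=[]
1: 0x7d (blk 31, set 3) → L1-HIT  vc=[]
2: 0x7c (blk 31, set 3) → L1-HIT  vc=[]
3: 0x7f (blk 31, set 3) → L1-HIT  vc=[]
4: 0x5a (blk 22, set 2) → MISS  vc=[]
5: 0x7b (blk 30, set 2) → MISS  vc=[22]
6: 0x59 (blk 22, set 2) → VC-HIT  vc=[30]
7: 0x7f (blk 31, set 3) → L1-HIT  vc=[30]
8: 0x1a (blk 6, set 2) → MISS  vc=[30, 22]
9: 0x3c (blk 15, set 3) → MISS  vc=[30, 22, 31]
10: 0x7c (blk 31, set 3) → VC-HIT  vc=[30, 22, 15]
11: 0x18 (blk 6, set 2) → L1-HIT  vc=[30, 22, 15]
12: 0x58 (blk 22, set 2) → VC-HIT  vc=[30, 6, 15]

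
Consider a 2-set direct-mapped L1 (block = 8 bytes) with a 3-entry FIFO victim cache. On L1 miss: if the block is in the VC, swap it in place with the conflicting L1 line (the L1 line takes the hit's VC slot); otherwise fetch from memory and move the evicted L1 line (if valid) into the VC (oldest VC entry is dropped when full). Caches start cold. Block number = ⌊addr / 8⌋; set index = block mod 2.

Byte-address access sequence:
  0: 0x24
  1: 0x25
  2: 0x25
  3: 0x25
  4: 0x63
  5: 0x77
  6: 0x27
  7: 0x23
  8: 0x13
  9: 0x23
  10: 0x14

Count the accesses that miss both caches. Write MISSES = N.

MISSES = 4

0: 0x24 (blk 4, set 0) → MISS  vc=[]
1: 0x25 (blk 4, set 0) → L1-HIT  vc=[]
2: 0x25 (blk 4, set 0) → L1-HIT  vc=[]
3: 0x25 (blk 4, set 0) → L1-HIT  vc=[]
4: 0x63 (blk 12, set 0) → MISS  vc=[4]
5: 0x77 (blk 14, set 0) → MISS  vc=[4, 12]
6: 0x27 (blk 4, set 0) → VC-HIT  vc=[14, 12]
7: 0x23 (blk 4, set 0) → L1-HIT  vc=[14, 12]
8: 0x13 (blk 2, set 0) → MISS  vc=[14, 12, 4]
9: 0x23 (blk 4, set 0) → VC-HIT  vc=[14, 12, 2]
10: 0x14 (blk 2, set 0) → VC-HIT  vc=[14, 12, 4]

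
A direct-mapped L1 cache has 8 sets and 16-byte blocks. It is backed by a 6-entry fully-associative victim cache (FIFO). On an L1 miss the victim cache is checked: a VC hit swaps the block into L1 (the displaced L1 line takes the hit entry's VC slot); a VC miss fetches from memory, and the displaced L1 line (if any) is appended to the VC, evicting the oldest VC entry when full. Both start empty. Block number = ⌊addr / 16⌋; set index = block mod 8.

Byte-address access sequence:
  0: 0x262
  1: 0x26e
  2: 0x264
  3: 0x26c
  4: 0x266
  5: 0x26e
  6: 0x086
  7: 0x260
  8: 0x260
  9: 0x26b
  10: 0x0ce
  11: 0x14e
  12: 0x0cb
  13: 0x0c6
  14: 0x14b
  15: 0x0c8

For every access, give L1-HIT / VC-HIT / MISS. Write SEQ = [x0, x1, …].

SEQ = [MISS, L1-HIT, L1-HIT, L1-HIT, L1-HIT, L1-HIT, MISS, L1-HIT, L1-HIT, L1-HIT, MISS, MISS, VC-HIT, L1-HIT, VC-HIT, VC-HIT]

  [0] addr=0x262 blk=38 s=6: MISS | VC []
  [1] addr=0x26e blk=38 s=6: L1-HIT | VC []
  [2] addr=0x264 blk=38 s=6: L1-HIT | VC []
  [3] addr=0x26c blk=38 s=6: L1-HIT | VC []
  [4] addr=0x266 blk=38 s=6: L1-HIT | VC []
  [5] addr=0x26e blk=38 s=6: L1-HIT | VC []
  [6] addr=0x86 blk=8 s=0: MISS | VC []
  [7] addr=0x260 blk=38 s=6: L1-HIT | VC []
  [8] addr=0x260 blk=38 s=6: L1-HIT | VC []
  [9] addr=0x26b blk=38 s=6: L1-HIT | VC []
  [10] addr=0xce blk=12 s=4: MISS | VC []
  [11] addr=0x14e blk=20 s=4: MISS | VC [12]
  [12] addr=0xcb blk=12 s=4: VC-HIT | VC [20]
  [13] addr=0xc6 blk=12 s=4: L1-HIT | VC [20]
  [14] addr=0x14b blk=20 s=4: VC-HIT | VC [12]
  [15] addr=0xc8 blk=12 s=4: VC-HIT | VC [20]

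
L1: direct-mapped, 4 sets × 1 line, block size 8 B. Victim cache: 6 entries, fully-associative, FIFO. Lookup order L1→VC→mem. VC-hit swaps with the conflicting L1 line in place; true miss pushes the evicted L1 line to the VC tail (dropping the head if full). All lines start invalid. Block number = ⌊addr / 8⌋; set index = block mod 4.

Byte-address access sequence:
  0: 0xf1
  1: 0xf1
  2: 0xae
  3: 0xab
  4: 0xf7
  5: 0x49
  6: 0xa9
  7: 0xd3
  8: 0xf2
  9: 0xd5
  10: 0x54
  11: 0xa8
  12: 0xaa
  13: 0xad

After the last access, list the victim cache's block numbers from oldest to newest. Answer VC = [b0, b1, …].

  [0] addr=0xf1 blk=30 s=2: MISS | VC []
  [1] addr=0xf1 blk=30 s=2: L1-HIT | VC []
  [2] addr=0xae blk=21 s=1: MISS | VC []
  [3] addr=0xab blk=21 s=1: L1-HIT | VC []
  [4] addr=0xf7 blk=30 s=2: L1-HIT | VC []
  [5] addr=0x49 blk=9 s=1: MISS | VC [21]
  [6] addr=0xa9 blk=21 s=1: VC-HIT | VC [9]
  [7] addr=0xd3 blk=26 s=2: MISS | VC [9, 30]
  [8] addr=0xf2 blk=30 s=2: VC-HIT | VC [9, 26]
  [9] addr=0xd5 blk=26 s=2: VC-HIT | VC [9, 30]
  [10] addr=0x54 blk=10 s=2: MISS | VC [9, 30, 26]
  [11] addr=0xa8 blk=21 s=1: L1-HIT | VC [9, 30, 26]
  [12] addr=0xaa blk=21 s=1: L1-HIT | VC [9, 30, 26]
  [13] addr=0xad blk=21 s=1: L1-HIT | VC [9, 30, 26]

VC = [9, 30, 26]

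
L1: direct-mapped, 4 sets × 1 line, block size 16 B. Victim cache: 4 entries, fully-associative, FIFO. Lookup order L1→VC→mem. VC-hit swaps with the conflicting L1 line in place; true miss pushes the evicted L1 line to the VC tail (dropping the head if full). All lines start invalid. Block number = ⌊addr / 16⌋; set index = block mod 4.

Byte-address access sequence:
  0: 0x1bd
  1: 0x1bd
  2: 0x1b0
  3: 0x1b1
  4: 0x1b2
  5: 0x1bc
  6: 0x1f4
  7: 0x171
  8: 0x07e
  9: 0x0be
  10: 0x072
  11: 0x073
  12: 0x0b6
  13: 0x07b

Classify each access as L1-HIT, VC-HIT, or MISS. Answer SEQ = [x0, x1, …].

SEQ = [MISS, L1-HIT, L1-HIT, L1-HIT, L1-HIT, L1-HIT, MISS, MISS, MISS, MISS, VC-HIT, L1-HIT, VC-HIT, VC-HIT]

#0 0x1bd→b27/s3 MISS; vc=[]
#1 0x1bd→b27/s3 L1-HIT; vc=[]
#2 0x1b0→b27/s3 L1-HIT; vc=[]
#3 0x1b1→b27/s3 L1-HIT; vc=[]
#4 0x1b2→b27/s3 L1-HIT; vc=[]
#5 0x1bc→b27/s3 L1-HIT; vc=[]
#6 0x1f4→b31/s3 MISS; vc=[27]
#7 0x171→b23/s3 MISS; vc=[27,31]
#8 0x7e→b7/s3 MISS; vc=[27,31,23]
#9 0xbe→b11/s3 MISS; vc=[27,31,23,7]
#10 0x72→b7/s3 VC-HIT; vc=[27,31,23,11]
#11 0x73→b7/s3 L1-HIT; vc=[27,31,23,11]
#12 0xb6→b11/s3 VC-HIT; vc=[27,31,23,7]
#13 0x7b→b7/s3 VC-HIT; vc=[27,31,23,11]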